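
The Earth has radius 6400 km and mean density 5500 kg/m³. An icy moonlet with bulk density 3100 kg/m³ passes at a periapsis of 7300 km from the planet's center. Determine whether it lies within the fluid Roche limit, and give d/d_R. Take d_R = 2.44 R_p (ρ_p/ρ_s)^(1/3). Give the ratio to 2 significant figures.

inside; d/d_R ≈ 0.39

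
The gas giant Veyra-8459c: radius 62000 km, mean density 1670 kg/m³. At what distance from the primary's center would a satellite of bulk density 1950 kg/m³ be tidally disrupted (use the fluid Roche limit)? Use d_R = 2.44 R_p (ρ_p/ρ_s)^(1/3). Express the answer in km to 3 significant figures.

1.44 × 10⁵ km

d_R = 2.44 × 62000 km × (1670/1950)^(1/3)
    = 1.44 × 10⁵ km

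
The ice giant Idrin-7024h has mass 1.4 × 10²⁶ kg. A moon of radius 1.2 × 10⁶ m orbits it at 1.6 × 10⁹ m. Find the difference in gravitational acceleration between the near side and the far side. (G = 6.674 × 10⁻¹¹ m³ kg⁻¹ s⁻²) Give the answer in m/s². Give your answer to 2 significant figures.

a_tidal = 4GMr/d³
        = 4 × (6.674 × 10⁻¹¹) × (1.4 × 10²⁶) × (1.2 × 10⁶) / (1.6 × 10⁹)³
        = 1.1 × 10⁻⁵ m/s²

1.1 × 10⁻⁵ m/s²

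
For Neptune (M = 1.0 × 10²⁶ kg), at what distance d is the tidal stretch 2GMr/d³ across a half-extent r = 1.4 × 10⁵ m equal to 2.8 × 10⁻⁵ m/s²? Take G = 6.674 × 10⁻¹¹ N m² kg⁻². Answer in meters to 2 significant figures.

4.1 × 10⁸ m

2GMr/d³ = a_tidal  ⇒  d = (2GMr / a_tidal)^(1/3)
d = (2 × 6.674×10⁻¹¹ × (1.0 × 10²⁶) × (1.4 × 10⁵) / (2.8 × 10⁻⁵))^(1/3)
  = 4.1 × 10⁸ m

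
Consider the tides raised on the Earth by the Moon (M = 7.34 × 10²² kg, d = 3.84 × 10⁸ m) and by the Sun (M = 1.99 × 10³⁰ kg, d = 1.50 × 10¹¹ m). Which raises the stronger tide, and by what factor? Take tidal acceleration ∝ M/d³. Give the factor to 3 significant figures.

The Moon, by a factor of ≈ 2.20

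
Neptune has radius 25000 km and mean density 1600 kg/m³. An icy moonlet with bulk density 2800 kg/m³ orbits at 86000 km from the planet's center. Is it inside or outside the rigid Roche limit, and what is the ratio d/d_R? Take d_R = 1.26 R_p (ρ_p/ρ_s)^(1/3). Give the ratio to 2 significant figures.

outside; d/d_R ≈ 3.3

d_R = 1.26 × (25000 km) × (1600/2800)^(1/3) = 26140 km
d/d_R = (86000) / (26140) = 3.3
Since d/d_R > 1, the body is outside the Roche limit.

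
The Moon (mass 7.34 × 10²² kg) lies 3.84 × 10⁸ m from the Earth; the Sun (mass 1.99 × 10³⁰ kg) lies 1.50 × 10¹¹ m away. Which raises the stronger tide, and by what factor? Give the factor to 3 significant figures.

The Moon, by a factor of ≈ 2.20

The tide-raising term goes as M/d³ (the gradient of a 1/d² field).
The Moon: (7.34 × 10²²) / (3.84 × 10⁸)³ = 1.296 × 10⁻³
The Sun: (1.99 × 10³⁰) / (1.50 × 10¹¹)³ = 5.896 × 10⁻⁴
Ratio (larger/smaller) = 2.20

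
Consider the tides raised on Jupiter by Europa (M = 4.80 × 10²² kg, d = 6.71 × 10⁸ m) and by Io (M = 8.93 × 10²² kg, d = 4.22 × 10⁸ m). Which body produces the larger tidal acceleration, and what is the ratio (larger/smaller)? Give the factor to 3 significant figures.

Io, by a factor of ≈ 7.48

The tide-raising term goes as M/d³ (the gradient of a 1/d² field).
Europa: (4.80 × 10²²) / (6.71 × 10⁸)³ = 1.589 × 10⁻⁴
Io: (8.93 × 10²²) / (4.22 × 10⁸)³ = 1.188 × 10⁻³
Ratio (larger/smaller) = 7.48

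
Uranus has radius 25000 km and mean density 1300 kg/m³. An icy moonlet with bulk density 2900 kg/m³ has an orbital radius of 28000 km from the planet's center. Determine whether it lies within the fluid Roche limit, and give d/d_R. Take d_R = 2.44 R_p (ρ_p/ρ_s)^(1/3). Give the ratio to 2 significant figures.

d_R = 2.44 × (25000 km) × (1300/2900)^(1/3) = 46690 km
d/d_R = (28000) / (46690) = 0.60
Since d/d_R < 1, the body is inside the Roche limit.

inside; d/d_R ≈ 0.60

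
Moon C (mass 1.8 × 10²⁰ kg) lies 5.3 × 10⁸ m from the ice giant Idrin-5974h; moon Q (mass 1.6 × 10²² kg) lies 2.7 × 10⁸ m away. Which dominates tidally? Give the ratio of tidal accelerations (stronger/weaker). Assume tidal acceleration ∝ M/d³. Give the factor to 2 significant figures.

Moon Q, by a factor of ≈ 670

Tidal acceleration ∝ M/d³, so compare M/d³ for each.
Moon C: (1.8 × 10²⁰) / (5.3 × 10⁸)³ = 1.209 × 10⁻⁶
Moon Q: (1.6 × 10²²) / (2.7 × 10⁸)³ = 8.129 × 10⁻⁴
Ratio (larger/smaller) = 670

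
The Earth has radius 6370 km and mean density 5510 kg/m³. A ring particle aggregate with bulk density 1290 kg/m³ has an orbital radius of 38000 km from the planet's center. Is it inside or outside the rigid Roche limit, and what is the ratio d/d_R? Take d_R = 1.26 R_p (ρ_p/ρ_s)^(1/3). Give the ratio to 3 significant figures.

outside; d/d_R ≈ 2.92

d_R = 1.26 × (6370 km) × (5510/1290)^(1/3) = 13020 km
d/d_R = (38000) / (13020) = 2.92
Since d/d_R > 1, the body is outside the Roche limit.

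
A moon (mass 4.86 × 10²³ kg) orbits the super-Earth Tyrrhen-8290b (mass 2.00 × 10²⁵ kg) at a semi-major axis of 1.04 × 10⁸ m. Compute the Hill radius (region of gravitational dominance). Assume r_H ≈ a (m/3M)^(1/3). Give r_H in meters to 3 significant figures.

r_H ≈ a (m/3M)^(1/3)
    = (1.04 × 10⁸) × (4.86 × 10²³ / (3 × 2.00 × 10²⁵))^(1/3)
    = 2.09 × 10⁷ m

2.09 × 10⁷ m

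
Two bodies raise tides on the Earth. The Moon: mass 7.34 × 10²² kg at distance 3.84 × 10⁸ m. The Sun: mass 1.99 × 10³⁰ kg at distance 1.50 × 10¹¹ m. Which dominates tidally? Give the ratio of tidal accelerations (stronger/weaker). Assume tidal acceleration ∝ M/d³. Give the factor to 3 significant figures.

The tide-raising term goes as M/d³ (the gradient of a 1/d² field).
The Moon: (7.34 × 10²²) / (3.84 × 10⁸)³ = 1.296 × 10⁻³
The Sun: (1.99 × 10³⁰) / (1.50 × 10¹¹)³ = 5.896 × 10⁻⁴
Ratio (larger/smaller) = 2.20

The Moon, by a factor of ≈ 2.20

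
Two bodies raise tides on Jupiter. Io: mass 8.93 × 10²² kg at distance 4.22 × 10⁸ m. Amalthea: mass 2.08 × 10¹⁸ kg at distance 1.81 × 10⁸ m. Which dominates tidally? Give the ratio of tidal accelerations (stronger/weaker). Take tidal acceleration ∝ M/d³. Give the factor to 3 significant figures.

Tidal acceleration ∝ M/d³, so compare M/d³ for each.
Io: (8.93 × 10²²) / (4.22 × 10⁸)³ = 1.188 × 10⁻³
Amalthea: (2.08 × 10¹⁸) / (1.81 × 10⁸)³ = 3.508 × 10⁻⁷
Ratio (larger/smaller) = 3390

Io, by a factor of ≈ 3390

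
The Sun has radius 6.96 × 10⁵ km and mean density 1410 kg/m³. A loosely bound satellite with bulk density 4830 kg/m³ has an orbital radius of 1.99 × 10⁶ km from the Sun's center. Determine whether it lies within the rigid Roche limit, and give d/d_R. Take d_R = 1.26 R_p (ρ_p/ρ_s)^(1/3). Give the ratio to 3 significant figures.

outside; d/d_R ≈ 3.42

d_R = 1.26 × (6.96 × 10⁵ km) × (1410/4830)^(1/3) = 5.818 × 10⁵ km
d/d_R = (1.99 × 10⁶) / (5.818 × 10⁵) = 3.42
Since d/d_R > 1, the body is outside the Roche limit.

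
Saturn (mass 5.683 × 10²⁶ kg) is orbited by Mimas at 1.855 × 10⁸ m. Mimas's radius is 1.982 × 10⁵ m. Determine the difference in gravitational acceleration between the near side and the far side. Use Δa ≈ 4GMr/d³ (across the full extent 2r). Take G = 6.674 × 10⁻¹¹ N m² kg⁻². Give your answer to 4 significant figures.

4.711 × 10⁻³ m/s²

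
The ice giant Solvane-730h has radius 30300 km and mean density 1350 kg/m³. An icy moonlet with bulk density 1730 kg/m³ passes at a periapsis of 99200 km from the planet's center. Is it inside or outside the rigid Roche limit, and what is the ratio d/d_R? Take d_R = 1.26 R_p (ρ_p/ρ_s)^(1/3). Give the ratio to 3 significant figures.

outside; d/d_R ≈ 2.82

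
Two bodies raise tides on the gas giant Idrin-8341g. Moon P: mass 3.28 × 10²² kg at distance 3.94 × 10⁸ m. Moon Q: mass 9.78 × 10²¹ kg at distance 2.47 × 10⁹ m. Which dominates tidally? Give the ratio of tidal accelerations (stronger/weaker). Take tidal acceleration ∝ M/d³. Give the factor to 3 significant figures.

Compare M/d³ for the two perturbers:
Moon P: (3.28 × 10²²) / (3.94 × 10⁸)³ = 5.363 × 10⁻⁴
Moon Q: (9.78 × 10²¹) / (2.47 × 10⁹)³ = 6.490 × 10⁻⁷
Ratio (larger/smaller) = 826

Moon P, by a factor of ≈ 826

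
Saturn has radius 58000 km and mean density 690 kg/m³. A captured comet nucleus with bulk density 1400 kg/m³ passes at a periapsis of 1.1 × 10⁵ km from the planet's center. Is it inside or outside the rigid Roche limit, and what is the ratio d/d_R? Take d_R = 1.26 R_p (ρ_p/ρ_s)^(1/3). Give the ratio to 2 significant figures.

d_R = 1.26 × (58000 km) × (690/1400)^(1/3) = 57730 km
d/d_R = (1.1 × 10⁵) / (57730) = 1.9
Since d/d_R > 1, the body is outside the Roche limit.

outside; d/d_R ≈ 1.9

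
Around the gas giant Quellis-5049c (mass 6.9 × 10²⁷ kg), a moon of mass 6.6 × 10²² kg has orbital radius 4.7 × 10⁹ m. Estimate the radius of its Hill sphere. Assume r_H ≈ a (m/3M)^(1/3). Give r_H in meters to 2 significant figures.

r_H ≈ a (m/3M)^(1/3)
    = (4.7 × 10⁹) × (6.6 × 10²² / (3 × 6.9 × 10²⁷))^(1/3)
    = 6.9 × 10⁷ m

6.9 × 10⁷ m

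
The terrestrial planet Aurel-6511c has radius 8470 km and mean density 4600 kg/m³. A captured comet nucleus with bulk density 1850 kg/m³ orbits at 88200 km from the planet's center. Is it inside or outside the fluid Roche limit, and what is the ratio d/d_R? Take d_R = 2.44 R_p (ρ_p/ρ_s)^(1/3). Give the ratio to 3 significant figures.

outside; d/d_R ≈ 3.15

d_R = 2.44 × (8470 km) × (4600/1850)^(1/3) = 28000 km
d/d_R = (88200) / (28000) = 3.15
Since d/d_R > 1, the body is outside the Roche limit.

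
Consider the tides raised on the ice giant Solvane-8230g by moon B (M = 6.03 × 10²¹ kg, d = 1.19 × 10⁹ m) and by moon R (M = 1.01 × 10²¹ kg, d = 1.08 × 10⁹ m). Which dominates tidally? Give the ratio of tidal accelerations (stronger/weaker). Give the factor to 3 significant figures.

Moon B, by a factor of ≈ 4.46

The tide-raising term goes as M/d³ (the gradient of a 1/d² field).
Moon B: (6.03 × 10²¹) / (1.19 × 10⁹)³ = 3.578 × 10⁻⁶
Moon R: (1.01 × 10²¹) / (1.08 × 10⁹)³ = 8.018 × 10⁻⁷
Ratio (larger/smaller) = 4.46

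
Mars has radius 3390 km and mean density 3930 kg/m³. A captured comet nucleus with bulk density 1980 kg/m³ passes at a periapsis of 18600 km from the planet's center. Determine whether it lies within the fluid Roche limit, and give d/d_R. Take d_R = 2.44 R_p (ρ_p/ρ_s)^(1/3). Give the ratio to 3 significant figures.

d_R = 2.44 × (3390 km) × (3930/1980)^(1/3) = 10400 km
d/d_R = (18600) / (10400) = 1.79
Since d/d_R > 1, the body is outside the Roche limit.

outside; d/d_R ≈ 1.79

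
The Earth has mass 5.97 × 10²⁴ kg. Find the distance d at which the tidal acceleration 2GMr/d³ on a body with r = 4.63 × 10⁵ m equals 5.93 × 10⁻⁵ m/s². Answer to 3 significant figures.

2GMr/d³ = a_tidal  ⇒  d = (2GMr / a_tidal)^(1/3)
d = (2 × 6.674×10⁻¹¹ × (5.97 × 10²⁴) × (4.63 × 10⁵) / (5.93 × 10⁻⁵))^(1/3)
  = 1.84 × 10⁸ m

1.84 × 10⁸ m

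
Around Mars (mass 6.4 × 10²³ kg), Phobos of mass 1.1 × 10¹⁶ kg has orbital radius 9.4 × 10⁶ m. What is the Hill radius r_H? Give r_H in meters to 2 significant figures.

r_H ≈ a (m/3M)^(1/3)
    = (9.4 × 10⁶) × (1.1 × 10¹⁶ / (3 × 6.4 × 10²³))^(1/3)
    = 1.7 × 10⁴ m

1.7 × 10⁴ m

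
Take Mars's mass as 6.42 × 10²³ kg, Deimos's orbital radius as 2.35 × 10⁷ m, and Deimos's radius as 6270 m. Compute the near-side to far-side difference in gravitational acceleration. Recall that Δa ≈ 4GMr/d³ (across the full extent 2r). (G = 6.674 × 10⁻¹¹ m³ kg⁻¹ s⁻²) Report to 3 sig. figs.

8.28 × 10⁻⁵ m/s²

Δg = 4GMr/d³
   = 4 × (6.674 × 10⁻¹¹) × (6.42 × 10²³) × (6270) / (2.35 × 10⁷)³
   = 8.28 × 10⁻⁵ m/s²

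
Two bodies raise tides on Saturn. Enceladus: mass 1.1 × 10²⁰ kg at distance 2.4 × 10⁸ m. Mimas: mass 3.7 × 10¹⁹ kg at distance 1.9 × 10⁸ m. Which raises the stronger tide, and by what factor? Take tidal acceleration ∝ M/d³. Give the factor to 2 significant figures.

Enceladus, by a factor of ≈ 1.5

The tide-raising term goes as M/d³ (the gradient of a 1/d² field).
Enceladus: (1.1 × 10²⁰) / (2.4 × 10⁸)³ = 7.957 × 10⁻⁶
Mimas: (3.7 × 10¹⁹) / (1.9 × 10⁸)³ = 5.394 × 10⁻⁶
Ratio (larger/smaller) = 1.5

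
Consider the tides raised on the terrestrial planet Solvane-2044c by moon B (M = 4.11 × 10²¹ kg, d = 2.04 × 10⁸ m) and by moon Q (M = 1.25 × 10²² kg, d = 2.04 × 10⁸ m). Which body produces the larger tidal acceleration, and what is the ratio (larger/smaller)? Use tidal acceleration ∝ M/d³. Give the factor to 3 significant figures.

Moon Q, by a factor of ≈ 3.04

Tidal acceleration ∝ M/d³, so compare M/d³ for each.
Moon B: (4.11 × 10²¹) / (2.04 × 10⁸)³ = 4.841 × 10⁻⁴
Moon Q: (1.25 × 10²²) / (2.04 × 10⁸)³ = 1.472 × 10⁻³
Ratio (larger/smaller) = 3.04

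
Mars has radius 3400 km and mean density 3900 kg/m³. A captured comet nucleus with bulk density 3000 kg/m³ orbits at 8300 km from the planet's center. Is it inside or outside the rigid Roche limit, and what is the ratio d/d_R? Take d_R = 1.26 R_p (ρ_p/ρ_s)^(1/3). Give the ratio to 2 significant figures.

outside; d/d_R ≈ 1.8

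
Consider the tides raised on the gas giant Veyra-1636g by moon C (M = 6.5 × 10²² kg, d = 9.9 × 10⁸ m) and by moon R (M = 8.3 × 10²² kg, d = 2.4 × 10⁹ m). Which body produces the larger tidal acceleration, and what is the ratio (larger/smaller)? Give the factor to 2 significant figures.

Compare M/d³ for the two perturbers:
Moon C: (6.5 × 10²²) / (9.9 × 10⁸)³ = 6.699 × 10⁻⁵
Moon R: (8.3 × 10²²) / (2.4 × 10⁹)³ = 6.004 × 10⁻⁶
Ratio (larger/smaller) = 11

Moon C, by a factor of ≈ 11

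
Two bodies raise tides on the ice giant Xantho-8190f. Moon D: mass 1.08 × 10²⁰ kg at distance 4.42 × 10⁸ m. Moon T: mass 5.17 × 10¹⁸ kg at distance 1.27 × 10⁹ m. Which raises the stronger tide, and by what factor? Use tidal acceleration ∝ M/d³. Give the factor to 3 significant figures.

Moon D, by a factor of ≈ 496

Compare M/d³ for the two perturbers:
Moon D: (1.08 × 10²⁰) / (4.42 × 10⁸)³ = 1.251 × 10⁻⁶
Moon T: (5.17 × 10¹⁸) / (1.27 × 10⁹)³ = 2.524 × 10⁻⁹
Ratio (larger/smaller) = 496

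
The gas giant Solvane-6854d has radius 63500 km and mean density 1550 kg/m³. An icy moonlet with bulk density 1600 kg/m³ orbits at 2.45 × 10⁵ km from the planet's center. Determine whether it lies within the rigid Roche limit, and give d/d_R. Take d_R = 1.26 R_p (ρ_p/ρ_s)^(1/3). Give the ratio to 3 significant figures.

outside; d/d_R ≈ 3.09

d_R = 1.26 × (63500 km) × (1550/1600)^(1/3) = 79170 km
d/d_R = (2.45 × 10⁵) / (79170) = 3.09
Since d/d_R > 1, the body is outside the Roche limit.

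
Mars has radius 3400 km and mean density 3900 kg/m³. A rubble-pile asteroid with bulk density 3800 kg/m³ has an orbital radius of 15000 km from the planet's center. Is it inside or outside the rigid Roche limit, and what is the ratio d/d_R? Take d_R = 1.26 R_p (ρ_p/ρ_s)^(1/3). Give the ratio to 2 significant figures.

d_R = 1.26 × (3400 km) × (3900/3800)^(1/3) = 4321 km
d/d_R = (15000) / (4321) = 3.5
Since d/d_R > 1, the body is outside the Roche limit.

outside; d/d_R ≈ 3.5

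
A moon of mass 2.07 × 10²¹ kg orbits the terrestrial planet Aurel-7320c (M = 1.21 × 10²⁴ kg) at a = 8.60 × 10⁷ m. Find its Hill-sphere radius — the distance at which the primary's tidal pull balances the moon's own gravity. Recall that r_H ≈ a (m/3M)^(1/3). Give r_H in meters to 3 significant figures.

r_H ≈ a (m/3M)^(1/3)
    = (8.60 × 10⁷) × (2.07 × 10²¹ / (3 × 1.21 × 10²⁴))^(1/3)
    = 7.13 × 10⁶ m

7.13 × 10⁶ m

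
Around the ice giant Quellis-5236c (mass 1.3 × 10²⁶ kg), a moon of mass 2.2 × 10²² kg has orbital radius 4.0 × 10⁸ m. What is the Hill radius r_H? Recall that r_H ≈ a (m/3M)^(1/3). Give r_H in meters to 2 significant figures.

r_H ≈ a (m/3M)^(1/3)
    = (4.0 × 10⁸) × (2.2 × 10²² / (3 × 1.3 × 10²⁶))^(1/3)
    = 1.5 × 10⁷ m

1.5 × 10⁷ m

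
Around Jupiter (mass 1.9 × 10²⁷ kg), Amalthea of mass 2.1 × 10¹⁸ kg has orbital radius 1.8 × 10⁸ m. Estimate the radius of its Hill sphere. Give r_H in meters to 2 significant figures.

r_H ≈ a (m/3M)^(1/3)
    = (1.8 × 10⁸) × (2.1 × 10¹⁸ / (3 × 1.9 × 10²⁷))^(1/3)
    = 1.3 × 10⁵ m

1.3 × 10⁵ m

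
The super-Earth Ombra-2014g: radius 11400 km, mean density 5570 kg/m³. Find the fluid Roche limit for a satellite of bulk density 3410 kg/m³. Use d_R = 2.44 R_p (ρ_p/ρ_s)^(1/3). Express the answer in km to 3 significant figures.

d_R = 2.44 × 11400 km × (5570/3410)^(1/3)
    = 32800 km

32800 km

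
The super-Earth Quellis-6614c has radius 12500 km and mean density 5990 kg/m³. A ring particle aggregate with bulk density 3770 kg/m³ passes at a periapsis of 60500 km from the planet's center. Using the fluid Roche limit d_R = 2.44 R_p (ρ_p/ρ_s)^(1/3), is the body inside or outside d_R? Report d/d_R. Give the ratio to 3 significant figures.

outside; d/d_R ≈ 1.70

d_R = 2.44 × (12500 km) × (5990/3770)^(1/3) = 35590 km
d/d_R = (60500) / (35590) = 1.70
Since d/d_R > 1, the body is outside the Roche limit.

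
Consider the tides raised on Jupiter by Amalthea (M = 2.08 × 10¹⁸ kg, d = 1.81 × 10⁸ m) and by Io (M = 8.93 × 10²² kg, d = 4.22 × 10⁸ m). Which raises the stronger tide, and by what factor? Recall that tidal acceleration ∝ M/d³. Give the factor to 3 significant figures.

Io, by a factor of ≈ 3390

Compare M/d³ for the two perturbers:
Amalthea: (2.08 × 10¹⁸) / (1.81 × 10⁸)³ = 3.508 × 10⁻⁷
Io: (8.93 × 10²²) / (4.22 × 10⁸)³ = 1.188 × 10⁻³
Ratio (larger/smaller) = 3390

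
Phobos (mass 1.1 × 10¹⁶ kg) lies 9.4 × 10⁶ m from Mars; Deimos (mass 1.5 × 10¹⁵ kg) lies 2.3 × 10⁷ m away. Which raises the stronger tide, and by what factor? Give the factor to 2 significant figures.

Phobos, by a factor of ≈ 110

Tidal acceleration ∝ M/d³, so compare M/d³ for each.
Phobos: (1.1 × 10¹⁶) / (9.4 × 10⁶)³ = 1.324 × 10⁻⁵
Deimos: (1.5 × 10¹⁵) / (2.3 × 10⁷)³ = 1.233 × 10⁻⁷
Ratio (larger/smaller) = 110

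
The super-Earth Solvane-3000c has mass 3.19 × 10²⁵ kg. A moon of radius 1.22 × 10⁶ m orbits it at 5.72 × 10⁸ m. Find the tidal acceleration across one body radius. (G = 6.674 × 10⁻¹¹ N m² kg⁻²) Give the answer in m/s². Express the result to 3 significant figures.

2.78 × 10⁻⁵ m/s²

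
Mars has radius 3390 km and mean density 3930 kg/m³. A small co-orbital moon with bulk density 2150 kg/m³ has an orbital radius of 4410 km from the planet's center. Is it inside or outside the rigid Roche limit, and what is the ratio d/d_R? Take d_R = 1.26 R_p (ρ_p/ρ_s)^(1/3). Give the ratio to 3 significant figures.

d_R = 1.26 × (3390 km) × (3930/2150)^(1/3) = 5223 km
d/d_R = (4410) / (5223) = 0.844
Since d/d_R < 1, the body is inside the Roche limit.

inside; d/d_R ≈ 0.844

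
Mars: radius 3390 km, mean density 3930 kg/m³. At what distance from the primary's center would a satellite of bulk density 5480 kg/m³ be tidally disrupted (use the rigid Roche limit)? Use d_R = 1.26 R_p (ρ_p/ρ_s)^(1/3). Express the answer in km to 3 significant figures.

3820 km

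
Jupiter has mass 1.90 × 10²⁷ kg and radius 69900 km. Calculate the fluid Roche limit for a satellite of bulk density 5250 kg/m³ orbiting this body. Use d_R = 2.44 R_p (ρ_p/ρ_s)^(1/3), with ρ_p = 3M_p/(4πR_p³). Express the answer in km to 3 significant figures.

1.08 × 10⁵ km

ρ_p = 3M_p/(4πR_p³) = 3 × (1.90 × 10²⁷) / (4π × (6.99 × 10⁷ m)³) = 1330 kg/m³
d_R = 2.44 × 69900 km × (1330/5250)^(1/3)
    = 1.08 × 10⁵ km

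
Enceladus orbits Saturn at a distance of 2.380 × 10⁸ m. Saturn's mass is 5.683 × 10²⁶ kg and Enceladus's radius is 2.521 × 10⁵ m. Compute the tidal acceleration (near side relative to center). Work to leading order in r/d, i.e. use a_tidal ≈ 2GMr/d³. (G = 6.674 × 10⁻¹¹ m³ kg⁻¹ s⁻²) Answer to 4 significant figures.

1.419 × 10⁻³ m/s²

The tidal stretch is the gradient of GM/d² times the body's extent r, hence the 1/d³ dependence.
Δa = 2GMr/d³
   = 2 × (6.674 × 10⁻¹¹) × (5.683 × 10²⁶) × (2.521 × 10⁵) / (2.380 × 10⁸)³
   = 1.419 × 10⁻³ m/s²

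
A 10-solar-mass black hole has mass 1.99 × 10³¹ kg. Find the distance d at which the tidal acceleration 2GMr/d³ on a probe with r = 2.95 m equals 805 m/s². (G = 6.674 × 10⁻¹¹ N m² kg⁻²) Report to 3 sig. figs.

2GMr/d³ = a_tidal  ⇒  d = (2GMr / a_tidal)^(1/3)
d = (2 × 6.674×10⁻¹¹ × (1.99 × 10³¹) × (2.95) / (805))^(1/3)
  = 2.14 × 10⁶ m

2.14 × 10⁶ m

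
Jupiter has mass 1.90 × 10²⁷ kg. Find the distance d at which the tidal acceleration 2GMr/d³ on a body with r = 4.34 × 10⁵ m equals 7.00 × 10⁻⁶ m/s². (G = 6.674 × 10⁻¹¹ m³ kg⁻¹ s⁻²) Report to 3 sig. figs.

2GMr/d³ = a_tidal  ⇒  d = (2GMr / a_tidal)^(1/3)
d = (2 × 6.674×10⁻¹¹ × (1.90 × 10²⁷) × (4.34 × 10⁵) / (7.00 × 10⁻⁶))^(1/3)
  = 2.51 × 10⁹ m

2.51 × 10⁹ m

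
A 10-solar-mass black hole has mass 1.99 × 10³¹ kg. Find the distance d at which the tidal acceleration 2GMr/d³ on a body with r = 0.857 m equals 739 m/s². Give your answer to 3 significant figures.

1.46 × 10⁶ m

2GMr/d³ = a_tidal  ⇒  d = (2GMr / a_tidal)^(1/3)
d = (2 × 6.674×10⁻¹¹ × (1.99 × 10³¹) × (0.857) / (739))^(1/3)
  = 1.46 × 10⁶ m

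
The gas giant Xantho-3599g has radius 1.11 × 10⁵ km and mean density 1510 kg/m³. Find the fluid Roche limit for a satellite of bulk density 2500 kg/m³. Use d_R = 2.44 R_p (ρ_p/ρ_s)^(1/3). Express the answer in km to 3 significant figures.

d_R = 2.44 × 1.11 × 10⁵ km × (1510/2500)^(1/3)
    = 2.29 × 10⁵ km

2.29 × 10⁵ km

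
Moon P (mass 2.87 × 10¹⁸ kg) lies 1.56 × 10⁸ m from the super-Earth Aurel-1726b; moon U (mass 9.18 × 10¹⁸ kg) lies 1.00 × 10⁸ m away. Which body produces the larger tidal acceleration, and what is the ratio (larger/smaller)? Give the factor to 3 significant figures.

Moon U, by a factor of ≈ 12.1

Compare M/d³ for the two perturbers:
Moon P: (2.87 × 10¹⁸) / (1.56 × 10⁸)³ = 7.560 × 10⁻⁷
Moon U: (9.18 × 10¹⁸) / (1.00 × 10⁸)³ = 9.180 × 10⁻⁶
Ratio (larger/smaller) = 12.1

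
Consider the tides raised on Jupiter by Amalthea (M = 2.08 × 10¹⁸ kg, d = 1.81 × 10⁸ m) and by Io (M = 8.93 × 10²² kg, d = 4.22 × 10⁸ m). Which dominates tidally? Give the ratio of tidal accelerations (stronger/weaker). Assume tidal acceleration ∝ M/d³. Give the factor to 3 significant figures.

Io, by a factor of ≈ 3390

The tide-raising term goes as M/d³ (the gradient of a 1/d² field).
Amalthea: (2.08 × 10¹⁸) / (1.81 × 10⁸)³ = 3.508 × 10⁻⁷
Io: (8.93 × 10²²) / (4.22 × 10⁸)³ = 1.188 × 10⁻³
Ratio (larger/smaller) = 3390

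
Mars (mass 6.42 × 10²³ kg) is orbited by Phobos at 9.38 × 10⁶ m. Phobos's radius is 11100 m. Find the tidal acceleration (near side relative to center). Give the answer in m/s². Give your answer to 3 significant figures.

Δa = 2GMr/d³
   = 2 × (6.674 × 10⁻¹¹) × (6.42 × 10²³) × (11100) / (9.38 × 10⁶)³
   = 1.15 × 10⁻³ m/s²

1.15 × 10⁻³ m/s²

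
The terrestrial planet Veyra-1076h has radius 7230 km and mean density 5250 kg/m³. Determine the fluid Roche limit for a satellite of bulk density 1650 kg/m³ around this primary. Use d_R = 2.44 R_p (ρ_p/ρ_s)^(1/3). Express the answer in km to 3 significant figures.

d_R = 2.44 × 7230 km × (5250/1650)^(1/3)
    = 25900 km

25900 km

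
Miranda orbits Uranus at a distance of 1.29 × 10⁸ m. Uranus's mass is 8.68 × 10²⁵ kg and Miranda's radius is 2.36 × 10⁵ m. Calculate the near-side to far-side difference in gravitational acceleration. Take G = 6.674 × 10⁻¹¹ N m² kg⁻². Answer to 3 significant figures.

2.55 × 10⁻³ m/s²

Δg = 4GMr/d³
   = 4 × (6.674 × 10⁻¹¹) × (8.68 × 10²⁵) × (2.36 × 10⁵) / (1.29 × 10⁸)³
   = 2.55 × 10⁻³ m/s²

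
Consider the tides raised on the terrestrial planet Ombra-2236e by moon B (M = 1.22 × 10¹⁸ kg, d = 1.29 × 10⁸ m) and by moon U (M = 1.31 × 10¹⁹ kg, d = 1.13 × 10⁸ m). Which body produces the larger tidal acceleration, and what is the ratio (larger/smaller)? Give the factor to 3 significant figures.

Moon U, by a factor of ≈ 16.0

The tide-raising term goes as M/d³ (the gradient of a 1/d² field).
Moon B: (1.22 × 10¹⁸) / (1.29 × 10⁸)³ = 5.683 × 10⁻⁷
Moon U: (1.31 × 10¹⁹) / (1.13 × 10⁸)³ = 9.079 × 10⁻⁶
Ratio (larger/smaller) = 16.0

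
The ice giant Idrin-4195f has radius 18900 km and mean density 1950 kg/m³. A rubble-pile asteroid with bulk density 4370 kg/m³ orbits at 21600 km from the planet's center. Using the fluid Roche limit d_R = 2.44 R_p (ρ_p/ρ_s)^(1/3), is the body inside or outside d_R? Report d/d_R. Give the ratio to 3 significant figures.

inside; d/d_R ≈ 0.613

d_R = 2.44 × (18900 km) × (1950/4370)^(1/3) = 35240 km
d/d_R = (21600) / (35240) = 0.613
Since d/d_R < 1, the body is inside the Roche limit.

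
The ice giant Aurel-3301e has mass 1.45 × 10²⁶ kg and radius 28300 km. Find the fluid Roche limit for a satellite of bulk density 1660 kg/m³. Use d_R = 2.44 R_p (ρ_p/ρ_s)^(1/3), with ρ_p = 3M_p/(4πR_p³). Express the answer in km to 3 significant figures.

ρ_p = 3M_p/(4πR_p³) = 3 × (1.45 × 10²⁶) / (4π × (2.83 × 10⁷ m)³) = 1530 kg/m³
d_R = 2.44 × 28300 km × (1530/1660)^(1/3)
    = 67200 km

67200 km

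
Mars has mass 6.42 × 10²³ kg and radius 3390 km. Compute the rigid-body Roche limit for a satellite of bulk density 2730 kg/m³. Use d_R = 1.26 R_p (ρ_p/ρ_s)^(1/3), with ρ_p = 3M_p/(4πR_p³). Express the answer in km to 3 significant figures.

4820 km

ρ_p = 3M_p/(4πR_p³) = 3 × (6.42 × 10²³) / (4π × (3.39 × 10⁶ m)³) = 3930 kg/m³
d_R = 1.26 × 3390 km × (3930/2730)^(1/3)
    = 4820 km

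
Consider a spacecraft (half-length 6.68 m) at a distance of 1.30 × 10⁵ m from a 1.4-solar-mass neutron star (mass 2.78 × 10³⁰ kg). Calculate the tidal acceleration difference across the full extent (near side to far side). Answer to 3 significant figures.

Δg = 4GMr/d³
   = 4 × (6.674 × 10⁻¹¹) × (2.78 × 10³⁰) × (6.68) / (1.30 × 10⁵)³
   = 2.26 × 10⁶ m/s²

2.26 × 10⁶ m/s²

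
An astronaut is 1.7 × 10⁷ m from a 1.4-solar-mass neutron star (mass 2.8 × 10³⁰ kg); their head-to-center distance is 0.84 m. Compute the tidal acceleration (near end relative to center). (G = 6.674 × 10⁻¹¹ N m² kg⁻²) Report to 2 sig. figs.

6.4 × 10⁻² m/s²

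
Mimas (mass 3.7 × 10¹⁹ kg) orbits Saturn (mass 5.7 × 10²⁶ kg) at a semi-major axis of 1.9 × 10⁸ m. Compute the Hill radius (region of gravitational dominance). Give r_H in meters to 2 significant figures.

5.3 × 10⁵ m

r_H ≈ a (m/3M)^(1/3)
    = (1.9 × 10⁸) × (3.7 × 10¹⁹ / (3 × 5.7 × 10²⁶))^(1/3)
    = 5.3 × 10⁵ m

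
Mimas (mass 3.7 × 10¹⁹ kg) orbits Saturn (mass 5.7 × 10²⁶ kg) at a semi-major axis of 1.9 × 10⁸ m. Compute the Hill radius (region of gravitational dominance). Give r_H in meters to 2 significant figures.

r_H ≈ a (m/3M)^(1/3)
    = (1.9 × 10⁸) × (3.7 × 10¹⁹ / (3 × 5.7 × 10²⁶))^(1/3)
    = 5.3 × 10⁵ m

5.3 × 10⁵ m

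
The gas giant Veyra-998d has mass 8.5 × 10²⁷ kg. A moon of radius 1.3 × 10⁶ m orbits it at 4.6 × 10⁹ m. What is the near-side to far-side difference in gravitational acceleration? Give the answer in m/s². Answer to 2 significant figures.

3.0 × 10⁻⁵ m/s²

The field gradient is 2GM/d³; across the full diameter 2r the difference is 4GMr/d³.
Δa = 4GMr/d³
   = 4 × (6.674 × 10⁻¹¹) × (8.5 × 10²⁷) × (1.3 × 10⁶) / (4.6 × 10⁹)³
   = 3.0 × 10⁻⁵ m/s²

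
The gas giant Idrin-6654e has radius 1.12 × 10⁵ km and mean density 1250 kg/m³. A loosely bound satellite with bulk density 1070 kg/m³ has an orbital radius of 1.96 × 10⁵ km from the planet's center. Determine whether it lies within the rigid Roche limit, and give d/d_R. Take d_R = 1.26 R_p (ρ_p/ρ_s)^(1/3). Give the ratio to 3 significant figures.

outside; d/d_R ≈ 1.32

d_R = 1.26 × (1.12 × 10⁵ km) × (1250/1070)^(1/3) = 1.486 × 10⁵ km
d/d_R = (1.96 × 10⁵) / (1.486 × 10⁵) = 1.32
Since d/d_R > 1, the body is outside the Roche limit.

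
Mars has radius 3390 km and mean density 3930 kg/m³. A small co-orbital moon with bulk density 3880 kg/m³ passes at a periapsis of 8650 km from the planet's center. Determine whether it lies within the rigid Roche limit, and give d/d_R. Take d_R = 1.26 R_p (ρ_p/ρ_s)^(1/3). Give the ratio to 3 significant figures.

d_R = 1.26 × (3390 km) × (3930/3880)^(1/3) = 4290 km
d/d_R = (8650) / (4290) = 2.02
Since d/d_R > 1, the body is outside the Roche limit.

outside; d/d_R ≈ 2.02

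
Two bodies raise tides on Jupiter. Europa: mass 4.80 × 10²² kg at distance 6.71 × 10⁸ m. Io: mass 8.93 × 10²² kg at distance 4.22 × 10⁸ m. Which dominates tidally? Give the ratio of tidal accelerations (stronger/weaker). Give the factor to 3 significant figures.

Io, by a factor of ≈ 7.48

Compare M/d³ for the two perturbers:
Europa: (4.80 × 10²²) / (6.71 × 10⁸)³ = 1.589 × 10⁻⁴
Io: (8.93 × 10²²) / (4.22 × 10⁸)³ = 1.188 × 10⁻³
Ratio (larger/smaller) = 7.48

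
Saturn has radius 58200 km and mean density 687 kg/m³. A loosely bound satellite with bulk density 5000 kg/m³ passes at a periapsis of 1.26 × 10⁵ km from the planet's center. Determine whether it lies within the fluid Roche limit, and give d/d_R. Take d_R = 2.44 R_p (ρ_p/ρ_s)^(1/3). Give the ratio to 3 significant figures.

d_R = 2.44 × (58200 km) × (687/5000)^(1/3) = 73280 km
d/d_R = (1.26 × 10⁵) / (73280) = 1.72
Since d/d_R > 1, the body is outside the Roche limit.

outside; d/d_R ≈ 1.72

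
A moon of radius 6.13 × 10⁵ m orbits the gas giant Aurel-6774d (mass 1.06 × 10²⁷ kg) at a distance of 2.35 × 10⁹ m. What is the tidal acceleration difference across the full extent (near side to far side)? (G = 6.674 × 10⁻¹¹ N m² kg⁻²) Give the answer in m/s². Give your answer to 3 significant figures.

Δa = 4GMr/d³
   = 4 × (6.674 × 10⁻¹¹) × (1.06 × 10²⁷) × (6.13 × 10⁵) / (2.35 × 10⁹)³
   = 1.34 × 10⁻⁵ m/s²

1.34 × 10⁻⁵ m/s²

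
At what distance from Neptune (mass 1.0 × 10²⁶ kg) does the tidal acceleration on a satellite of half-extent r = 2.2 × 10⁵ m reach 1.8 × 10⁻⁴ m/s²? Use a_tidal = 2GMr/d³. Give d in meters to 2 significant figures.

2.5 × 10⁸ m

2GMr/d³ = a_tidal  ⇒  d = (2GMr / a_tidal)^(1/3)
d = (2 × 6.674×10⁻¹¹ × (1.0 × 10²⁶) × (2.2 × 10⁵) / (1.8 × 10⁻⁴))^(1/3)
  = 2.5 × 10⁸ m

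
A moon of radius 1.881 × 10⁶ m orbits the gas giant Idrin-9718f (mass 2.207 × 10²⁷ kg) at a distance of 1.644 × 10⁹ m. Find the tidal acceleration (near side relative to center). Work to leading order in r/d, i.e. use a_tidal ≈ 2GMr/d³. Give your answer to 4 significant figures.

1.247 × 10⁻⁴ m/s²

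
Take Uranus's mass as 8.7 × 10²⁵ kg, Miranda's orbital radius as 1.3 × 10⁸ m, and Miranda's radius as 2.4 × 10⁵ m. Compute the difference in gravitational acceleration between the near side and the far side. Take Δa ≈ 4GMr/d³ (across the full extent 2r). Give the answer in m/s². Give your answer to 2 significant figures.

2.5 × 10⁻³ m/s²

The field gradient is 2GM/d³; across the full diameter 2r the difference is 4GMr/d³.
a_tidal = 4GMr/d³
        = 4 × (6.674 × 10⁻¹¹) × (8.7 × 10²⁵) × (2.4 × 10⁵) / (1.3 × 10⁸)³
        = 2.5 × 10⁻³ m/s²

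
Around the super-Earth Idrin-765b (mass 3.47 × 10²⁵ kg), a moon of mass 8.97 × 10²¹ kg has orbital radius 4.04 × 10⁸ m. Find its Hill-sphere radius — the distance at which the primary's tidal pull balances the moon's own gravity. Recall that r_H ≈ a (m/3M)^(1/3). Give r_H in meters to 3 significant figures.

1.78 × 10⁷ m

r_H ≈ a (m/3M)^(1/3)
    = (4.04 × 10⁸) × (8.97 × 10²¹ / (3 × 3.47 × 10²⁵))^(1/3)
    = 1.78 × 10⁷ m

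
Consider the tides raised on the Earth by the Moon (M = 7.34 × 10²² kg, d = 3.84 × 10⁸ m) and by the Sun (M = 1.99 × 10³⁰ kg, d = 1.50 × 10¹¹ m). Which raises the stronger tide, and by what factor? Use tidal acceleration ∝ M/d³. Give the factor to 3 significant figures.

The tide-raising term goes as M/d³ (the gradient of a 1/d² field).
The Moon: (7.34 × 10²²) / (3.84 × 10⁸)³ = 1.296 × 10⁻³
The Sun: (1.99 × 10³⁰) / (1.50 × 10¹¹)³ = 5.896 × 10⁻⁴
Ratio (larger/smaller) = 2.20

The Moon, by a factor of ≈ 2.20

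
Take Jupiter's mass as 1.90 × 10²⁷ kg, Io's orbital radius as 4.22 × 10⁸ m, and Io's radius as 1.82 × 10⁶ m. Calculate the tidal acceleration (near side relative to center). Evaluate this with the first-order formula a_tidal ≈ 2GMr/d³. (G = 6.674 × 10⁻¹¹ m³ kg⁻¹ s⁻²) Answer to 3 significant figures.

6.14 × 10⁻³ m/s²

a_tidal = 2GMr/d³
        = 2 × (6.674 × 10⁻¹¹) × (1.90 × 10²⁷) × (1.82 × 10⁶) / (4.22 × 10⁸)³
        = 6.14 × 10⁻³ m/s²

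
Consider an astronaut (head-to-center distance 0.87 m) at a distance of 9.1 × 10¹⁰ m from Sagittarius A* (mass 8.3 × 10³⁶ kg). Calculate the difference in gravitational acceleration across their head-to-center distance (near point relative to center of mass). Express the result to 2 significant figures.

Δa = 2GMr/d³
   = 2 × (6.674 × 10⁻¹¹) × (8.3 × 10³⁶) × (0.87) / (9.1 × 10¹⁰)³
   = 1.3 × 10⁻⁶ m/s²

1.3 × 10⁻⁶ m/s²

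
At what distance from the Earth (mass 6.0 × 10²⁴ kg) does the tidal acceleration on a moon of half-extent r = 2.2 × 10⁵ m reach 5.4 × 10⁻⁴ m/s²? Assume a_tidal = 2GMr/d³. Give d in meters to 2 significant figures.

2GMr/d³ = a_tidal  ⇒  d = (2GMr / a_tidal)^(1/3)
d = (2 × 6.674×10⁻¹¹ × (6.0 × 10²⁴) × (2.2 × 10⁵) / (5.4 × 10⁻⁴))^(1/3)
  = 6.9 × 10⁷ m

6.9 × 10⁷ m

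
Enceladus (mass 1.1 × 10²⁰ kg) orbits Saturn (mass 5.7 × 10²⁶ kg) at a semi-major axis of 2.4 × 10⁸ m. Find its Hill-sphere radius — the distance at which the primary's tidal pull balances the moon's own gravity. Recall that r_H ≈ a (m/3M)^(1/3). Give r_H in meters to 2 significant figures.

9.6 × 10⁵ m

r_H ≈ a (m/3M)^(1/3)
    = (2.4 × 10⁸) × (1.1 × 10²⁰ / (3 × 5.7 × 10²⁶))^(1/3)
    = 9.6 × 10⁵ m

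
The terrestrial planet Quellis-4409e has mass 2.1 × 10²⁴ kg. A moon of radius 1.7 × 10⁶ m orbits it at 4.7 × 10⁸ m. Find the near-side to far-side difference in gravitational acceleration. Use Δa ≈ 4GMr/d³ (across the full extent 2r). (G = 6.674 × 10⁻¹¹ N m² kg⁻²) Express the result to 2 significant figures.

9.2 × 10⁻⁶ m/s²

a_tidal = 4GMr/d³
        = 4 × (6.674 × 10⁻¹¹) × (2.1 × 10²⁴) × (1.7 × 10⁶) / (4.7 × 10⁸)³
        = 9.2 × 10⁻⁶ m/s²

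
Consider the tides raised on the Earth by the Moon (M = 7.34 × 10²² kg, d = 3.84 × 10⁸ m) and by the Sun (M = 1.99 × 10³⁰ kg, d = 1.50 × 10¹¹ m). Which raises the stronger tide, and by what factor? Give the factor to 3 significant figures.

The Moon, by a factor of ≈ 2.20

The tide-raising term goes as M/d³ (the gradient of a 1/d² field).
The Moon: (7.34 × 10²²) / (3.84 × 10⁸)³ = 1.296 × 10⁻³
The Sun: (1.99 × 10³⁰) / (1.50 × 10¹¹)³ = 5.896 × 10⁻⁴
Ratio (larger/smaller) = 2.20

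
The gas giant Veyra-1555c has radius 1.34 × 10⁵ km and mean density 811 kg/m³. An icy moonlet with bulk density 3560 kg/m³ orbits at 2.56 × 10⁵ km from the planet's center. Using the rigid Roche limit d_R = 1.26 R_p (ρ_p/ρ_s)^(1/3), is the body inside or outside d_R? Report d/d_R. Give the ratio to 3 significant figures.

outside; d/d_R ≈ 2.48

d_R = 1.26 × (1.34 × 10⁵ km) × (811/3560)^(1/3) = 1.031 × 10⁵ km
d/d_R = (2.56 × 10⁵) / (1.031 × 10⁵) = 2.48
Since d/d_R > 1, the body is outside the Roche limit.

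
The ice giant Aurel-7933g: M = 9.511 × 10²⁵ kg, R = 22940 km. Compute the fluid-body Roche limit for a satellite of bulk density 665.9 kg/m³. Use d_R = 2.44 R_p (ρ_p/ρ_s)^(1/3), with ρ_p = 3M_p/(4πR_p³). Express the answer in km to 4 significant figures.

79120 km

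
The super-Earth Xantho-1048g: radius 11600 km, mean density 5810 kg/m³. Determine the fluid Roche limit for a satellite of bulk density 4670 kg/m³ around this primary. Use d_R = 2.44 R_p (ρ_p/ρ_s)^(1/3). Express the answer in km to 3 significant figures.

30400 km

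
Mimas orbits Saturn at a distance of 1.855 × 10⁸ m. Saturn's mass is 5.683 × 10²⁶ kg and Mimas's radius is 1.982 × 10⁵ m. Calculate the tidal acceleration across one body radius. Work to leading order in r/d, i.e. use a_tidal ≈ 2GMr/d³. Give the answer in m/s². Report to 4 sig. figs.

2.355 × 10⁻³ m/s²

Differencing GM/(d−r)² and GM/d² to first order in r/d gives 2GMr/d³.
Δg = 2GMr/d³
   = 2 × (6.674 × 10⁻¹¹) × (5.683 × 10²⁶) × (1.982 × 10⁵) / (1.855 × 10⁸)³
   = 2.355 × 10⁻³ m/s²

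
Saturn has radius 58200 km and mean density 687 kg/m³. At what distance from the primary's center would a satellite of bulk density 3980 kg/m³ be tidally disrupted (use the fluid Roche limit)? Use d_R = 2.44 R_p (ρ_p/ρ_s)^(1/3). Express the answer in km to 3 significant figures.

79100 km

d_R = 2.44 × 58200 km × (687/3980)^(1/3)
    = 79100 km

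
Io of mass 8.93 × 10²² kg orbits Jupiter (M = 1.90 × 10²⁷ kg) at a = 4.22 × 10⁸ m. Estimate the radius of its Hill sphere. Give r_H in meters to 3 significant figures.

1.06 × 10⁷ m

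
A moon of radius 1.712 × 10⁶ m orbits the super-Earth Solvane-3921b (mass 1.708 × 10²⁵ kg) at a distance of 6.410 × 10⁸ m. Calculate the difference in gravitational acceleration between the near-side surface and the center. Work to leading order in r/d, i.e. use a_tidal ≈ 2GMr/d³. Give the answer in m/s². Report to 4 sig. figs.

The tidal stretch is the gradient of GM/d² times the body's extent r, hence the 1/d³ dependence.
a_tidal = 2GMr/d³
        = 2 × (6.674 × 10⁻¹¹) × (1.708 × 10²⁵) × (1.712 × 10⁶) / (6.410 × 10⁸)³
        = 1.482 × 10⁻⁵ m/s²

1.482 × 10⁻⁵ m/s²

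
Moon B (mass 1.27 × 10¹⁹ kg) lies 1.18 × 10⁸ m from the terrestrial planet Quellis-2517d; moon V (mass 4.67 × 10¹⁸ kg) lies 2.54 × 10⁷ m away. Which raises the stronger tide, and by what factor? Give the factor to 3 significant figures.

The tide-raising term goes as M/d³ (the gradient of a 1/d² field).
Moon B: (1.27 × 10¹⁹) / (1.18 × 10⁸)³ = 7.730 × 10⁻⁶
Moon V: (4.67 × 10¹⁸) / (2.54 × 10⁷)³ = 2.850 × 10⁻⁴
Ratio (larger/smaller) = 36.9

Moon V, by a factor of ≈ 36.9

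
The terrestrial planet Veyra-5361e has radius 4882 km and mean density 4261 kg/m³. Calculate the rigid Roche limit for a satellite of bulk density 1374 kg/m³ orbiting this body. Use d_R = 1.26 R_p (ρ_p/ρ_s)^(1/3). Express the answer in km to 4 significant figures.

d_R = 1.26 × 4882 km × (4261/1374)^(1/3)
    = 8970 km

8970 km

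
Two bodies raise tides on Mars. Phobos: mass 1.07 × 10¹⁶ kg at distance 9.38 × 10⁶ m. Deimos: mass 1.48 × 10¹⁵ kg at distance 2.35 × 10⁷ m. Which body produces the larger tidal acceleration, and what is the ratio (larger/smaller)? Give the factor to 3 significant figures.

Phobos, by a factor of ≈ 114

The tide-raising term goes as M/d³ (the gradient of a 1/d² field).
Phobos: (1.07 × 10¹⁶) / (9.38 × 10⁶)³ = 1.297 × 10⁻⁵
Deimos: (1.48 × 10¹⁵) / (2.35 × 10⁷)³ = 1.140 × 10⁻⁷
Ratio (larger/smaller) = 114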